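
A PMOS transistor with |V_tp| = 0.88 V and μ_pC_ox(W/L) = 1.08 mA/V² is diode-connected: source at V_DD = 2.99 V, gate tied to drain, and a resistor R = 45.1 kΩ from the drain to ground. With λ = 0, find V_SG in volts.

V_SG = 1.15 V

With gate tied to drain, V_SG = V_SD ≥ V_SG − |V_tp|, so the device is in saturation.
KCL at the drain: ½ k_p (V_SG − |V_tp|)² = (V_DD − V_SG)/R.
Let x = V_SG − 0.88. Then 24.4 x² + x − 2.11 = 0, giving x = 0.275 V (positive root), so V_SG = 1.15 V.
I_D = (V_DD − V_SG)/R = (2.99 − 1.15) / 45.1 = 0.0407 mA.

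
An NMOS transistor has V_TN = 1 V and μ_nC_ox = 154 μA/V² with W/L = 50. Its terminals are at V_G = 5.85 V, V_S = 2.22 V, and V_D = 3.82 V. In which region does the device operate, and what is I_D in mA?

V_GS = V_G − V_S = 5.85 − 2.22 = 3.63 V; V_DS = V_D − V_S = 3.82 − 2.22 = 1.6 V.
k_n = μ_nC_ox · (W/L) = 7.7 mA/V².
V_ov = V_GS − V_TN = 3.63 − 1 = 2.63 V.
Since V_DS = 1.6 V < V_ov = 2.63 V, the device is in the triode region.
I_D = k_n [V_ov · V_DS − ½ V_DS²] = 7.7 × [2.63 × 1.6 − 0.5 × 1.6²] = 22.5 mA.

Triode; I_D = 22.5 mA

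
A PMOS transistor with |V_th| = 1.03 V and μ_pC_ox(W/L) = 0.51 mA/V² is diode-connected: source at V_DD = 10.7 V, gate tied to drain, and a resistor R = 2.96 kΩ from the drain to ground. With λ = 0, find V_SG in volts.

V_SG = 4.01 V

With gate tied to drain, V_SG = V_SD ≥ V_SG − |V_th|, so the device is in saturation.
KCL at the drain: ½ k_p (V_SG − |V_th|)² = (V_DD − V_SG)/R.
Let x = V_SG − 1.03. Then 0.755 x² + x − 9.67 = 0, giving x = 2.98 V (positive root), so V_SG = 4.01 V.
I_D = (V_DD − V_SG)/R = (10.7 − 4.01) / 2.96 = 2.26 mA.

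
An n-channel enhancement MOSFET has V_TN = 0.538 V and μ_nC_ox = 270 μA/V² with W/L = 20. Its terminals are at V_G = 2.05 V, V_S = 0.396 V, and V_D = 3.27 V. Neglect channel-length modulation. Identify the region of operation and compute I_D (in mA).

Saturation; I_D = 3.36 mA

V_GS = V_G − V_S = 2.05 − 0.396 = 1.65 V; V_DS = V_D − V_S = 3.27 − 0.396 = 2.87 V.
k_n = μ_nC_ox · (W/L) = 5.4 mA/V².
V_ov = V_GS − V_TN = 1.65 − 0.538 = 1.12 V.
Since V_DS = 2.87 V ≥ V_ov = 1.12 V, the device is in saturation.
I_D = ½ k_n V_ov² = 0.5 × 5.4 × 1.12² = 3.36 mA.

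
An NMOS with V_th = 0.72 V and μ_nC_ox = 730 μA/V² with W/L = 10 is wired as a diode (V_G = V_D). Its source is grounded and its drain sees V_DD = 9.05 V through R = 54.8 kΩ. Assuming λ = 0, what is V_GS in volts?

With gate tied to drain, V_GS = V_DS ≥ V_GS − V_th, so the device is in saturation.
k_n = μ_nC_ox · (W/L) = 7.3 mA/V².
KCL at the drain: ½ k_n (V_GS − V_th)² = (V_DD − V_GS)/R.
Let x = V_GS − 0.72. Then 200 x² + x − 8.33 = 0, giving x = 0.202 V (positive root), so V_GS = 0.922 V.
I_D = (V_DD − V_GS)/R = (9.05 − 0.922) / 54.8 = 0.148 mA.

V_GS = 0.922 V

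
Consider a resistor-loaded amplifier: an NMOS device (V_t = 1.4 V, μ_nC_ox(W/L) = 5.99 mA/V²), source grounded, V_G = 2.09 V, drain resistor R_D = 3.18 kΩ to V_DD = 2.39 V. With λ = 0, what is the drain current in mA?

I_D = 0.690 mA

V_GS = V_G = 2.09 V, so V_ov = 2.09 − 1.4 = 0.69 V.
Assume saturation: I_D = ½ k_n V_ov² = 0.5 × 5.99 × 0.69² = 1.43 mA, giving V_DS = V_DD − I_D R_D = 2.39 − 1.43 × 3.18 = -2.14 V.
But -2.14 V < V_ov = 0.69 V, so the device is actually in triode.
In triode I_D = k_n[V_ov V_DS − ½ V_DS²] and I_D = (V_DD − V_DS)/R_D. Equating: 9.52 V_DS² − 14.14 V_DS + 2.39 = 0, giving V_DS = 0.194 V (the root below V_ov).
I_D = (2.39 − 0.194) / 3.18 = 0.69 mA.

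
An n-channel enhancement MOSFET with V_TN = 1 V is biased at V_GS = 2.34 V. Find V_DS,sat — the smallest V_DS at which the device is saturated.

V_DS,sat = 1.34 V

The boundary between triode and saturation is V_DS = V_GS − V_TN = V_ov.
V_ov = 2.34 − 1 = 1.34 V.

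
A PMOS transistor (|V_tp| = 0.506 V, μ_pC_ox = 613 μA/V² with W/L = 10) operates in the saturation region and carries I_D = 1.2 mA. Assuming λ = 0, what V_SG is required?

V_SG = 1.13 V

k_p = μ_pC_ox · (W/L) = 6.13 mA/V².
In saturation I_D = ½ k_p (V_SG − |V_tp|)², so V_SG − |V_tp| = √(2 I_D / k_p) = √(2 × 1.2 / 6.13) = 0.626 V.
V_SG = 0.506 + 0.626 = 1.13 V.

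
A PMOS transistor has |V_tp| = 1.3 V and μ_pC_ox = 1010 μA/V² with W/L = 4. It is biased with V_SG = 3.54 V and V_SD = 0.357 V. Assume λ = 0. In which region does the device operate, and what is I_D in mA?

k_p = μ_pC_ox · (W/L) = 4.04 mA/V².
V_ov = V_SG − |V_tp| = 3.54 − 1.3 = 2.24 V.
Since V_SD = 0.357 V < V_ov = 2.24 V, the device is in the triode region.
I_D = k_p [V_ov · V_SD − ½ V_SD²] = 4.04 × [2.24 × 0.357 − 0.5 × 0.357²] = 2.97 mA.

Triode; I_D = 2.97 mA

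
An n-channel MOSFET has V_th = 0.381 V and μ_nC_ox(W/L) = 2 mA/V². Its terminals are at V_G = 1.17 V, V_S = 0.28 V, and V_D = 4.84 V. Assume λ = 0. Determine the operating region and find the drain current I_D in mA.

Saturation; I_D = 0.259 mA

V_GS = V_G − V_S = 1.17 − 0.28 = 0.89 V; V_DS = V_D − V_S = 4.84 − 0.28 = 4.56 V.
V_ov = V_GS − V_th = 0.89 − 0.381 = 0.509 V.
Since V_DS = 4.56 V ≥ V_ov = 0.509 V, the device is in saturation.
I_D = ½ k_n V_ov² = 0.5 × 2 × 0.509² = 0.259 mA.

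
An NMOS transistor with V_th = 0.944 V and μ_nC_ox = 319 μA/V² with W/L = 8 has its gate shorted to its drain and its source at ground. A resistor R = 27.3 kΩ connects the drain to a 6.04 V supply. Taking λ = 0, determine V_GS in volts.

V_GS = 1.31 V

With gate tied to drain, V_GS = V_DS ≥ V_GS − V_th, so the device is in saturation.
k_n = μ_nC_ox · (W/L) = 2.552 mA/V².
KCL at the drain: ½ k_n (V_GS − V_th)² = (V_DD − V_GS)/R.
Let x = V_GS − 0.944. Then 34.8 x² + x − 5.096 = 0, giving x = 0.368 V (positive root), so V_GS = 1.31 V.
I_D = (V_DD − V_GS)/R = (6.04 − 1.31) / 27.3 = 0.173 mA.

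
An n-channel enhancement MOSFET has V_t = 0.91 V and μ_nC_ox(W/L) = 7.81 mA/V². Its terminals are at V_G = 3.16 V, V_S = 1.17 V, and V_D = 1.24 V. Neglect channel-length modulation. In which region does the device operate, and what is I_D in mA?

V_GS = V_G − V_S = 3.16 − 1.17 = 1.99 V; V_DS = V_D − V_S = 1.24 − 1.17 = 0.07 V.
V_ov = V_GS − V_t = 1.99 − 0.91 = 1.08 V.
Since V_DS = 0.07 V < V_ov = 1.08 V, the device is in the triode region.
I_D = k_n [V_ov · V_DS − ½ V_DS²] = 7.81 × [1.08 × 0.07 − 0.5 × 0.07²] = 0.571 mA.

Triode; I_D = 0.571 mA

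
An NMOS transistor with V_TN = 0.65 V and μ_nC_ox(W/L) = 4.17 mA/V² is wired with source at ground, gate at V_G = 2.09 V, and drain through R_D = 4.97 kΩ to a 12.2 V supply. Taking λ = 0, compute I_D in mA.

V_GS = V_G = 2.09 V, so V_ov = 2.09 − 0.65 = 1.44 V.
Assume saturation: I_D = ½ k_n V_ov² = 0.5 × 4.17 × 1.44² = 4.32 mA, giving V_DS = V_DD − I_D R_D = 12.2 − 4.32 × 4.97 = -9.29 V.
But -9.29 V < V_ov = 1.44 V, so the device is actually in triode.
In triode I_D = k_n[V_ov V_DS − ½ V_DS²] and I_D = (V_DD − V_DS)/R_D. Equating: 10.4 V_DS² − 30.84 V_DS + 12.2 = 0, giving V_DS = 0.47 V (the root below V_ov).
I_D = (12.2 − 0.47) / 4.97 = 2.36 mA.

I_D = 2.36 mA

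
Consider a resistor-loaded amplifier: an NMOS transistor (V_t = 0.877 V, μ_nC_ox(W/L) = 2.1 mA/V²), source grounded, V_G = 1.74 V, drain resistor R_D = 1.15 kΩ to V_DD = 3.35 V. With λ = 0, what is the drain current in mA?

V_GS = V_G = 1.74 V, so V_ov = 1.74 − 0.877 = 0.863 V.
Assume saturation: I_D = ½ k_n V_ov² = 0.5 × 2.1 × 0.863² = 0.782 mA, giving V_DS = V_DD − I_D R_D = 3.35 − 0.782 × 1.15 = 2.45 V.
V_DS = 2.45 V ≥ V_ov = 0.863 V, confirming saturation.

I_D = 0.782 mA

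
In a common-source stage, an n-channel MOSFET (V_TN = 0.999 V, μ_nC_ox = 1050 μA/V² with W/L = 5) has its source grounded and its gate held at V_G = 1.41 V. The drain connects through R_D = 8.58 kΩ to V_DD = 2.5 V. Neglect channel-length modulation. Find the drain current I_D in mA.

V_GS = V_G = 1.41 V, so V_ov = 1.41 − 0.999 = 0.411 V.
k_n = μ_nC_ox · (W/L) = 5.25 mA/V².
Assume saturation: I_D = ½ k_n V_ov² = 0.5 × 5.25 × 0.411² = 0.443 mA, giving V_DS = V_DD − I_D R_D = 2.5 − 0.443 × 8.58 = -1.3 V.
But -1.3 V < V_ov = 0.411 V, so the device is actually in triode.
In triode I_D = k_n[V_ov V_DS − ½ V_DS²] and I_D = (V_DD − V_DS)/R_D. Equating: 22.5 V_DS² − 19.51 V_DS + 2.5 = 0, giving V_DS = 0.156 V (the root below V_ov).
I_D = (2.5 − 0.156) / 8.58 = 0.273 mA.

I_D = 0.273 mA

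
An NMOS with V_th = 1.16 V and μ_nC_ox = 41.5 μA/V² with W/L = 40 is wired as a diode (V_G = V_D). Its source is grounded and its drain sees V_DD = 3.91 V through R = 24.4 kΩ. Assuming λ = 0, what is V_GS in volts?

With gate tied to drain, V_GS = V_DS ≥ V_GS − V_th, so the device is in saturation.
k_n = μ_nC_ox · (W/L) = 1.66 mA/V².
KCL at the drain: ½ k_n (V_GS − V_th)² = (V_DD − V_GS)/R.
Let x = V_GS − 1.16. Then 20.3 x² + x − 2.75 = 0, giving x = 0.345 V (positive root), so V_GS = 1.5 V.
I_D = (V_DD − V_GS)/R = (3.91 − 1.5) / 24.4 = 0.0986 mA.

V_GS = 1.50 V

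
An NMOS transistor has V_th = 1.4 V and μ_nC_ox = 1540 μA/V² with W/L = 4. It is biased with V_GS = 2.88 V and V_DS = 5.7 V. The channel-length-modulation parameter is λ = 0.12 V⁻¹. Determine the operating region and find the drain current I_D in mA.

Saturation; I_D = 11.4 mA

k_n = μ_nC_ox · (W/L) = 6.16 mA/V².
V_ov = V_GS − V_th = 2.88 − 1.4 = 1.48 V.
Since V_DS = 5.7 V ≥ V_ov = 1.48 V, the device is in saturation.
I_D = ½ k_n V_ov² (1 + λ V_DS) = 0.5 × 6.16 × 1.48² × (1 + 0.12 × 5.7) = 11.4 mA.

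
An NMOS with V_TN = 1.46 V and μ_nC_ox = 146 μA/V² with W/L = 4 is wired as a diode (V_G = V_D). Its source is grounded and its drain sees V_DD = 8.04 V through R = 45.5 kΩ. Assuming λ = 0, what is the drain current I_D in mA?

With gate tied to drain, V_GS = V_DS ≥ V_GS − V_TN, so the device is in saturation.
k_n = μ_nC_ox · (W/L) = 0.584 mA/V².
KCL at the drain: ½ k_n (V_GS − V_TN)² = (V_DD − V_GS)/R.
Let x = V_GS − 1.46. Then 13.3 x² + x − 6.58 = 0, giving x = 0.667 V (positive root), so V_GS = 2.13 V.
I_D = (V_DD − V_GS)/R = (8.04 − 2.13) / 45.5 = 0.13 mA.

I_D = 0.130 mA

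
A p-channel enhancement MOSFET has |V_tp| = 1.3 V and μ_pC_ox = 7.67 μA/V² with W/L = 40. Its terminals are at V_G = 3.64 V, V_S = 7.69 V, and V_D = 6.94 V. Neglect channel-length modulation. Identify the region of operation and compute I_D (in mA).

Triode; I_D = 0.546 mA

V_SG = V_S − V_G = 7.69 − 3.64 = 4.05 V; V_SD = V_S − V_D = 7.69 − 6.94 = 0.75 V.
k_p = μ_pC_ox · (W/L) = 0.3068 mA/V².
V_ov = V_SG − |V_tp| = 4.05 − 1.3 = 2.75 V.
Since V_SD = 0.75 V < V_ov = 2.75 V, the device is in the triode region.
I_D = k_p [V_ov · V_SD − ½ V_SD²] = 0.3068 × [2.75 × 0.75 − 0.5 × 0.75²] = 0.546 mA.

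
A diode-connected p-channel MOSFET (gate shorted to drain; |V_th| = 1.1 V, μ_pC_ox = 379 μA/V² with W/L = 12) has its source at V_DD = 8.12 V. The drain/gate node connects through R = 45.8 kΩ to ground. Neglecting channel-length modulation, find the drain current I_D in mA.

I_D = 0.148 mA

With gate tied to drain, V_SG = V_SD ≥ V_SG − |V_th|, so the device is in saturation.
k_p = μ_pC_ox · (W/L) = 4.548 mA/V².
KCL at the drain: ½ k_p (V_SG − |V_th|)² = (V_DD − V_SG)/R.
Let x = V_SG − 1.1. Then 104 x² + x − 7.02 = 0, giving x = 0.255 V (positive root), so V_SG = 1.35 V.
I_D = (V_DD − V_SG)/R = (8.12 − 1.35) / 45.8 = 0.148 mA.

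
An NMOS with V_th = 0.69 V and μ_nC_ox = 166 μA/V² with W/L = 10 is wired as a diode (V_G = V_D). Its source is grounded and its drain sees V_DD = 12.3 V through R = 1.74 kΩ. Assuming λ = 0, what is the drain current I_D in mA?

With gate tied to drain, V_GS = V_DS ≥ V_GS − V_th, so the device is in saturation.
k_n = μ_nC_ox · (W/L) = 1.66 mA/V².
KCL at the drain: ½ k_n (V_GS − V_th)² = (V_DD − V_GS)/R.
Let x = V_GS − 0.69. Then 1.44 x² + x − 11.61 = 0, giving x = 2.51 V (positive root), so V_GS = 3.2 V.
I_D = (V_DD − V_GS)/R = (12.3 − 3.2) / 1.74 = 5.23 mA.

I_D = 5.23 mA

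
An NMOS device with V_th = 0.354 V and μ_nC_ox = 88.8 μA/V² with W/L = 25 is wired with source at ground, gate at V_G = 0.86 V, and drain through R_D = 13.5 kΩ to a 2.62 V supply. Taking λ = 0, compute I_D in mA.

V_GS = V_G = 0.86 V, so V_ov = 0.86 − 0.354 = 0.506 V.
k_n = μ_nC_ox · (W/L) = 2.22 mA/V².
Assume saturation: I_D = ½ k_n V_ov² = 0.5 × 2.22 × 0.506² = 0.284 mA, giving V_DS = V_DD − I_D R_D = 2.62 − 0.284 × 13.5 = -1.22 V.
But -1.22 V < V_ov = 0.506 V, so the device is actually in triode.
In triode I_D = k_n[V_ov V_DS − ½ V_DS²] and I_D = (V_DD − V_DS)/R_D. Equating: 15 V_DS² − 16.16 V_DS + 2.62 = 0, giving V_DS = 0.199 V (the root below V_ov).
I_D = (2.62 − 0.199) / 13.5 = 0.179 mA.

I_D = 0.179 mA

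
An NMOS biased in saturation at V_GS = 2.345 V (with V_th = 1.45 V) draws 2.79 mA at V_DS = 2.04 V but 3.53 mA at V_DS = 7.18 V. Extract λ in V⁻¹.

With V_GS fixed, I_D ∝ (1 + λ V_DS) in saturation, so I_D2/I_D1 = (1 + λ V_DS2)/(1 + λ V_DS1).
3.53/2.79 = 1.265 = (1 + 7.18 λ)/(1 + 2.04 λ).
Solving: λ (I_D1 V_DS2 − I_D2 V_DS1) = I_D2 − I_D1, so λ = (3.53 − 2.79) / (2.79 × 7.18 − 3.53 × 2.04) = 0.74 / 12.8 = 0.0577 V⁻¹.

λ = 0.0577 V⁻¹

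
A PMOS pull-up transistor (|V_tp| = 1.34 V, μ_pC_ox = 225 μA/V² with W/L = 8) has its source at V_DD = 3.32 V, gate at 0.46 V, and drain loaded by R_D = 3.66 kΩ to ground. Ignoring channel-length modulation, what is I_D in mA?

I_D = 0.816 mA

V_SG = V_DD − V_G = 3.32 − 0.46 = 2.86 V, so V_ov = 2.86 − 1.34 = 1.52 V.
k_p = μ_pC_ox · (W/L) = 1.8 mA/V².
Assume saturation: I_D = ½ k_p V_ov² = 0.5 × 1.8 × 1.52² = 2.08 mA, giving V_SD = V_DD − I_D R_D = 3.32 − 2.08 × 3.66 = -4.29 V.
But -4.29 V < V_ov = 1.52 V, so the device is actually in triode.
In triode I_D = k_p[V_ov V_SD − ½ V_SD²] and I_D = (V_DD − V_SD)/R_D. Equating: 3.29 V_SD² − 11.01 V_SD + 3.32 = 0, giving V_SD = 0.335 V (the root below V_ov).
I_D = (3.32 − 0.335) / 3.66 = 0.816 mA.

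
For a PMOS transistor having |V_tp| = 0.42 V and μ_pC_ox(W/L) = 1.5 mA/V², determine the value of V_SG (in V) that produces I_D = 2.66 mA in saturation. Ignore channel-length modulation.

In saturation I_D = ½ k_p (V_SG − |V_tp|)², so V_SG − |V_tp| = √(2 I_D / k_p) = √(2 × 2.66 / 1.5) = 1.88 V.
V_SG = 0.42 + 1.88 = 2.3 V.

V_SG = 2.30 V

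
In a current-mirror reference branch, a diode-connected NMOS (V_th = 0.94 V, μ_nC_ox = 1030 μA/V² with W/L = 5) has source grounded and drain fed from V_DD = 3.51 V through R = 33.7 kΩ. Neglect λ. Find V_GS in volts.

With gate tied to drain, V_GS = V_DS ≥ V_GS − V_th, so the device is in saturation.
k_n = μ_nC_ox · (W/L) = 5.15 mA/V².
KCL at the drain: ½ k_n (V_GS − V_th)² = (V_DD − V_GS)/R.
Let x = V_GS − 0.94. Then 86.8 x² + x − 2.57 = 0, giving x = 0.166 V (positive root), so V_GS = 1.11 V.
I_D = (V_DD − V_GS)/R = (3.51 − 1.11) / 33.7 = 0.0713 mA.

V_GS = 1.11 V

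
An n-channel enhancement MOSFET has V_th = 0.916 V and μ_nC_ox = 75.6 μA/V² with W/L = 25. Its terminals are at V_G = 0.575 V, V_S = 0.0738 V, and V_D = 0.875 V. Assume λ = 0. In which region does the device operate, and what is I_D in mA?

V_GS = V_G − V_S = 0.575 − 0.0738 = 0.501 V; V_DS = V_D − V_S = 0.875 − 0.0738 = 0.801 V.
V_GS = 0.501 V < V_th = 0.916 V, so the transistor is in cutoff.

Cutoff; I_D = 0 mA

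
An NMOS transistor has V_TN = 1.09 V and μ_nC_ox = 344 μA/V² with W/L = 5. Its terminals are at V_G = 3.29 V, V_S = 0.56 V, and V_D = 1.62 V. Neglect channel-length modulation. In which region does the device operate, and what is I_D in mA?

V_GS = V_G − V_S = 3.29 − 0.56 = 2.73 V; V_DS = V_D − V_S = 1.62 − 0.56 = 1.06 V.
k_n = μ_nC_ox · (W/L) = 1.72 mA/V².
V_ov = V_GS − V_TN = 2.73 − 1.09 = 1.64 V.
Since V_DS = 1.06 V < V_ov = 1.64 V, the device is in the triode region.
I_D = k_n [V_ov · V_DS − ½ V_DS²] = 1.72 × [1.64 × 1.06 − 0.5 × 1.06²] = 2.02 mA.

Triode; I_D = 2.02 mA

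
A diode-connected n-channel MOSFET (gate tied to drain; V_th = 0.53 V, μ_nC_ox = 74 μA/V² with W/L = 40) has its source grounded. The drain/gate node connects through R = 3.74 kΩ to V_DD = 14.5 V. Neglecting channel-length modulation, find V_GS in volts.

V_GS = 2.03 V

With gate tied to drain, V_GS = V_DS ≥ V_GS − V_th, so the device is in saturation.
k_n = μ_nC_ox · (W/L) = 2.96 mA/V².
KCL at the drain: ½ k_n (V_GS − V_th)² = (V_DD − V_GS)/R.
Let x = V_GS − 0.53. Then 5.54 x² + x − 13.97 = 0, giving x = 1.5 V (positive root), so V_GS = 2.03 V.
I_D = (V_DD − V_GS)/R = (14.5 − 2.03) / 3.74 = 3.33 mA.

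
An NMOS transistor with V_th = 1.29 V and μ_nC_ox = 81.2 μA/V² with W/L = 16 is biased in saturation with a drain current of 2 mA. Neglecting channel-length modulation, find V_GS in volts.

k_n = μ_nC_ox · (W/L) = 1.299 mA/V².
In saturation I_D = ½ k_n (V_GS − V_th)², so V_GS − V_th = √(2 I_D / k_n) = √(2 × 2 / 1.299) = 1.75 V.
V_GS = 1.29 + 1.75 = 3.04 V.

V_GS = 3.04 V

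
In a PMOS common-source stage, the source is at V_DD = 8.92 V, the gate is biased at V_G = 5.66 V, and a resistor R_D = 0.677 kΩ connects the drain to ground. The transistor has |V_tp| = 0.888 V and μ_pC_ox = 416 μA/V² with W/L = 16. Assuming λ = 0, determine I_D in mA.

I_D = 11.8 mA

V_SG = V_DD − V_G = 8.92 − 5.66 = 3.26 V, so V_ov = 3.26 − 0.888 = 2.37 V.
k_p = μ_pC_ox · (W/L) = 6.656 mA/V².
Assume saturation: I_D = ½ k_p V_ov² = 0.5 × 6.656 × 2.37² = 18.7 mA, giving V_SD = V_DD − I_D R_D = 8.92 − 18.7 × 0.677 = -3.76 V.
But -3.76 V < V_ov = 2.37 V, so the device is actually in triode.
In triode I_D = k_p[V_ov V_SD − ½ V_SD²] and I_D = (V_DD − V_SD)/R_D. Equating: 2.25 V_SD² − 11.69 V_SD + 8.92 = 0, giving V_SD = 0.93 V (the root below V_ov).
I_D = (8.92 − 0.93) / 0.677 = 11.8 mA.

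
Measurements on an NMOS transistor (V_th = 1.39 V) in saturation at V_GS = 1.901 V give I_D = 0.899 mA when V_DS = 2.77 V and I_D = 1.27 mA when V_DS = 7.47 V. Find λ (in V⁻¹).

With V_GS fixed, I_D ∝ (1 + λ V_DS) in saturation, so I_D2/I_D1 = (1 + λ V_DS2)/(1 + λ V_DS1).
1.27/0.899 = 1.413 = (1 + 7.47 λ)/(1 + 2.77 λ).
Solving: λ (I_D1 V_DS2 − I_D2 V_DS1) = I_D2 − I_D1, so λ = (1.27 − 0.899) / (0.899 × 7.47 − 1.27 × 2.77) = 0.371 / 3.2 = 0.116 V⁻¹.

λ = 0.116 V⁻¹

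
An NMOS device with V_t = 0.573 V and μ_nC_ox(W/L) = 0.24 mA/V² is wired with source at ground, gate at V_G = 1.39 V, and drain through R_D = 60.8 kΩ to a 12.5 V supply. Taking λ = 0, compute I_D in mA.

V_GS = V_G = 1.39 V, so V_ov = 1.39 − 0.573 = 0.817 V.
Assume saturation: I_D = ½ k_n V_ov² = 0.5 × 0.24 × 0.817² = 0.0801 mA, giving V_DS = V_DD − I_D R_D = 12.5 − 0.0801 × 60.8 = 7.63 V.
V_DS = 7.63 V ≥ V_ov = 0.817 V, confirming saturation.

I_D = 0.0801 mA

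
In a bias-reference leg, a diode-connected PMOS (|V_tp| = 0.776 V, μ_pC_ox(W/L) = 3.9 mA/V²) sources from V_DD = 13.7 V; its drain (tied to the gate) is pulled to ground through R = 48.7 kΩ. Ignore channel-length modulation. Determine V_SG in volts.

With gate tied to drain, V_SG = V_SD ≥ V_SG − |V_tp|, so the device is in saturation.
KCL at the drain: ½ k_p (V_SG − |V_tp|)² = (V_DD − V_SG)/R.
Let x = V_SG − 0.776. Then 95 x² + x − 12.92 = 0, giving x = 0.364 V (positive root), so V_SG = 1.14 V.
I_D = (V_DD − V_SG)/R = (13.7 − 1.14) / 48.7 = 0.258 mA.

V_SG = 1.14 V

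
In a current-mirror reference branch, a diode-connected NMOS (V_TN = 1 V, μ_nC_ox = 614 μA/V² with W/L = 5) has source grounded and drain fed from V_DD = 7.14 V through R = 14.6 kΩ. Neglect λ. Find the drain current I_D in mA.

I_D = 0.386 mA

With gate tied to drain, V_GS = V_DS ≥ V_GS − V_TN, so the device is in saturation.
k_n = μ_nC_ox · (W/L) = 3.07 mA/V².
KCL at the drain: ½ k_n (V_GS − V_TN)² = (V_DD − V_GS)/R.
Let x = V_GS − 1. Then 22.4 x² + x − 6.14 = 0, giving x = 0.502 V (positive root), so V_GS = 1.5 V.
I_D = (V_DD − V_GS)/R = (7.14 − 1.5) / 14.6 = 0.386 mA.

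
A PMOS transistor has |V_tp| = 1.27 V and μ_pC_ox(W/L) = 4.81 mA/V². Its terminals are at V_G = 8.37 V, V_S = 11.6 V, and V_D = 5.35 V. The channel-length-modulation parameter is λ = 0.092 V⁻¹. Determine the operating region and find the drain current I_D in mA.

Saturation; I_D = 14.6 mA

V_SG = V_S − V_G = 11.6 − 8.37 = 3.23 V; V_SD = V_S − V_D = 11.6 − 5.35 = 6.25 V.
V_ov = V_SG − |V_tp| = 3.23 − 1.27 = 1.96 V.
Since V_SD = 6.25 V ≥ V_ov = 1.96 V, the device is in saturation.
I_D = ½ k_p V_ov² (1 + λ V_SD) = 0.5 × 4.81 × 1.96² × (1 + 0.092 × 6.25) = 14.6 mA.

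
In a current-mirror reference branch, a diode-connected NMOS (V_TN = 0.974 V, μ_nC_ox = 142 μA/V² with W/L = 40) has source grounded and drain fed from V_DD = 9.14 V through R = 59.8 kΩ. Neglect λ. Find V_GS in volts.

V_GS = 1.19 V

With gate tied to drain, V_GS = V_DS ≥ V_GS − V_TN, so the device is in saturation.
k_n = μ_nC_ox · (W/L) = 5.68 mA/V².
KCL at the drain: ½ k_n (V_GS − V_TN)² = (V_DD − V_GS)/R.
Let x = V_GS − 0.974. Then 170 x² + x − 8.166 = 0, giving x = 0.216 V (positive root), so V_GS = 1.19 V.
I_D = (V_DD − V_GS)/R = (9.14 − 1.19) / 59.8 = 0.133 mA.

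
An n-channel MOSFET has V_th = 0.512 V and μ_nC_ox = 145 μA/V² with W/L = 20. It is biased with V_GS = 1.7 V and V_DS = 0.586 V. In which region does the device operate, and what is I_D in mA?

Triode; I_D = 1.52 mA

k_n = μ_nC_ox · (W/L) = 2.9 mA/V².
V_ov = V_GS − V_th = 1.7 − 0.512 = 1.19 V.
Since V_DS = 0.586 V < V_ov = 1.19 V, the device is in the triode region.
I_D = k_n [V_ov · V_DS − ½ V_DS²] = 2.9 × [1.19 × 0.586 − 0.5 × 0.586²] = 1.52 mA.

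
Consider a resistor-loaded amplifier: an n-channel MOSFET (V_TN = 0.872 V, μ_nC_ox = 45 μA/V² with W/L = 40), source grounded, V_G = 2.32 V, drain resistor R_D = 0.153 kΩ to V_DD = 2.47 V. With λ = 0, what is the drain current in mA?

V_GS = V_G = 2.32 V, so V_ov = 2.32 − 0.872 = 1.45 V.
k_n = μ_nC_ox · (W/L) = 1.8 mA/V².
Assume saturation: I_D = ½ k_n V_ov² = 0.5 × 1.8 × 1.45² = 1.89 mA, giving V_DS = V_DD − I_D R_D = 2.47 − 1.89 × 0.153 = 2.18 V.
V_DS = 2.18 V ≥ V_ov = 1.45 V, confirming saturation.

I_D = 1.89 mA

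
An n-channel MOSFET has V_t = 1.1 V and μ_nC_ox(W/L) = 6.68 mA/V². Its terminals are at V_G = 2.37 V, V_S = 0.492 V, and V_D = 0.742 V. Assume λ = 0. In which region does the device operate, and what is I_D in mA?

Triode; I_D = 1.09 mA

V_GS = V_G − V_S = 2.37 − 0.492 = 1.88 V; V_DS = V_D − V_S = 0.742 − 0.492 = 0.25 V.
V_ov = V_GS − V_t = 1.88 − 1.1 = 0.778 V.
Since V_DS = 0.25 V < V_ov = 0.778 V, the device is in the triode region.
I_D = k_n [V_ov · V_DS − ½ V_DS²] = 6.68 × [0.778 × 0.25 − 0.5 × 0.25²] = 1.09 mA.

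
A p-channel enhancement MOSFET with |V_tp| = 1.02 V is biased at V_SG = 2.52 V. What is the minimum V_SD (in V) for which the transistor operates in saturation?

V_SD,sat = 1.50 V

The boundary between triode and saturation is V_SD = V_SG − |V_tp| = V_ov.
V_ov = 2.52 − 1.02 = 1.5 V.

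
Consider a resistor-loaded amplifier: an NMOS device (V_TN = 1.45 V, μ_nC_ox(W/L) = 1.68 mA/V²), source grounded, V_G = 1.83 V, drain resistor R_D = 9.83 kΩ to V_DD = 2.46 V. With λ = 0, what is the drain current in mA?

I_D = 0.121 mA

V_GS = V_G = 1.83 V, so V_ov = 1.83 − 1.45 = 0.38 V.
Assume saturation: I_D = ½ k_n V_ov² = 0.5 × 1.68 × 0.38² = 0.121 mA, giving V_DS = V_DD − I_D R_D = 2.46 − 0.121 × 9.83 = 1.27 V.
V_DS = 1.27 V ≥ V_ov = 0.38 V, confirming saturation.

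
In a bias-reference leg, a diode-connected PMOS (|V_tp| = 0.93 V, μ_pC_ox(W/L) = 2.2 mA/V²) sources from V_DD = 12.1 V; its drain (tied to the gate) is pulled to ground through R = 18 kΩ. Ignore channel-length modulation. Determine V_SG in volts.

With gate tied to drain, V_SG = V_SD ≥ V_SG − |V_tp|, so the device is in saturation.
KCL at the drain: ½ k_p (V_SG − |V_tp|)² = (V_DD − V_SG)/R.
Let x = V_SG − 0.93. Then 19.8 x² + x − 11.17 = 0, giving x = 0.726 V (positive root), so V_SG = 1.66 V.
I_D = (V_DD − V_SG)/R = (12.1 − 1.66) / 18 = 0.58 mA.

V_SG = 1.66 V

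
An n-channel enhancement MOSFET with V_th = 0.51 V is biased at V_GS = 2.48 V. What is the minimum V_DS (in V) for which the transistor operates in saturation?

The boundary between triode and saturation is V_DS = V_GS − V_th = V_ov.
V_ov = 2.48 − 0.51 = 1.97 V.

V_DS,sat = 1.97 V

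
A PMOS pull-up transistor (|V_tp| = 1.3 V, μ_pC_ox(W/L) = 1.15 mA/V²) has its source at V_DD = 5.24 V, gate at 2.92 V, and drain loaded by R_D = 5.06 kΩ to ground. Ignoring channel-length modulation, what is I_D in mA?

I_D = 0.598 mA

V_SG = V_DD − V_G = 5.24 − 2.92 = 2.32 V, so V_ov = 2.32 − 1.3 = 1.02 V.
Assume saturation: I_D = ½ k_p V_ov² = 0.5 × 1.15 × 1.02² = 0.598 mA, giving V_SD = V_DD − I_D R_D = 5.24 − 0.598 × 5.06 = 2.21 V.
V_SD = 2.21 V ≥ V_ov = 1.02 V, confirming saturation.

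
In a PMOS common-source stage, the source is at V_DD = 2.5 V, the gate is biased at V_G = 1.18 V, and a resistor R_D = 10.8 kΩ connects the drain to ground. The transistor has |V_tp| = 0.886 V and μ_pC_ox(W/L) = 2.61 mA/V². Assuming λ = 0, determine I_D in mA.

I_D = 0.207 mA

V_SG = V_DD − V_G = 2.5 − 1.18 = 1.32 V, so V_ov = 1.32 − 0.886 = 0.434 V.
Assume saturation: I_D = ½ k_p V_ov² = 0.5 × 2.61 × 0.434² = 0.246 mA, giving V_SD = V_DD − I_D R_D = 2.5 − 0.246 × 10.8 = -0.155 V.
But -0.155 V < V_ov = 0.434 V, so the device is actually in triode.
In triode I_D = k_p[V_ov V_SD − ½ V_SD²] and I_D = (V_DD − V_SD)/R_D. Equating: 14.1 V_SD² − 13.23 V_SD + 2.5 = 0, giving V_SD = 0.262 V (the root below V_ov).
I_D = (2.5 − 0.262) / 10.8 = 0.207 mA.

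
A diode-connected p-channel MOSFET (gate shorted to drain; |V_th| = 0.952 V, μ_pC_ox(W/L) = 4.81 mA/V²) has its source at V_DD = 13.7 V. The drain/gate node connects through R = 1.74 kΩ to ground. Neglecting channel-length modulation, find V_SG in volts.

V_SG = 2.58 V

With gate tied to drain, V_SG = V_SD ≥ V_SG − |V_th|, so the device is in saturation.
KCL at the drain: ½ k_p (V_SG − |V_th|)² = (V_DD − V_SG)/R.
Let x = V_SG − 0.952. Then 4.18 x² + x − 12.75 = 0, giving x = 1.63 V (positive root), so V_SG = 2.58 V.
I_D = (V_DD − V_SG)/R = (13.7 − 2.58) / 1.74 = 6.39 mA.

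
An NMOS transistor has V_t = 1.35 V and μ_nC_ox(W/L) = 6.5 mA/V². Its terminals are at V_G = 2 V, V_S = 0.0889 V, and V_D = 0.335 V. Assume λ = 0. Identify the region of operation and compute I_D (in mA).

V_GS = V_G − V_S = 2 − 0.0889 = 1.91 V; V_DS = V_D − V_S = 0.335 − 0.0889 = 0.246 V.
V_ov = V_GS − V_t = 1.91 − 1.35 = 0.561 V.
Since V_DS = 0.246 V < V_ov = 0.561 V, the device is in the triode region.
I_D = k_n [V_ov · V_DS − ½ V_DS²] = 6.5 × [0.561 × 0.246 − 0.5 × 0.246²] = 0.701 mA.

Triode; I_D = 0.701 mA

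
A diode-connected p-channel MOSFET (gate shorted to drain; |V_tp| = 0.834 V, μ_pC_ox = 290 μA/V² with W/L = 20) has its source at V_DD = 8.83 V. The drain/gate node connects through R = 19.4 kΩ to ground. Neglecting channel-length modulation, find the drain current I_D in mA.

With gate tied to drain, V_SG = V_SD ≥ V_SG − |V_tp|, so the device is in saturation.
k_p = μ_pC_ox · (W/L) = 5.8 mA/V².
KCL at the drain: ½ k_p (V_SG − |V_tp|)² = (V_DD − V_SG)/R.
Let x = V_SG − 0.834. Then 56.3 x² + x − 7.996 = 0, giving x = 0.368 V (positive root), so V_SG = 1.2 V.
I_D = (V_DD − V_SG)/R = (8.83 − 1.2) / 19.4 = 0.393 mA.

I_D = 0.393 mA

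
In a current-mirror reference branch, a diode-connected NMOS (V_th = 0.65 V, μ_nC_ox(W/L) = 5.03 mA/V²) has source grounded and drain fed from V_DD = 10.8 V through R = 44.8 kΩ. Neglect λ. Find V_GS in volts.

V_GS = 0.946 V

With gate tied to drain, V_GS = V_DS ≥ V_GS − V_th, so the device is in saturation.
KCL at the drain: ½ k_n (V_GS − V_th)² = (V_DD − V_GS)/R.
Let x = V_GS − 0.65. Then 113 x² + x − 10.15 = 0, giving x = 0.296 V (positive root), so V_GS = 0.946 V.
I_D = (V_DD − V_GS)/R = (10.8 − 0.946) / 44.8 = 0.22 mA.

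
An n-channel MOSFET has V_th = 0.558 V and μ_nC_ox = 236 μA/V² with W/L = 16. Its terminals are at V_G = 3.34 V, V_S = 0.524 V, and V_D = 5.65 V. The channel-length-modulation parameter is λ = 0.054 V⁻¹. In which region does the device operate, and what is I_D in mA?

Saturation; I_D = 12.3 mA

V_GS = V_G − V_S = 3.34 − 0.524 = 2.82 V; V_DS = V_D − V_S = 5.65 − 0.524 = 5.13 V.
k_n = μ_nC_ox · (W/L) = 3.776 mA/V².
V_ov = V_GS − V_th = 2.82 − 0.558 = 2.26 V.
Since V_DS = 5.13 V ≥ V_ov = 2.26 V, the device is in saturation.
I_D = ½ k_n V_ov² (1 + λ V_DS) = 0.5 × 3.776 × 2.26² × (1 + 0.054 × 5.13) = 12.3 mA.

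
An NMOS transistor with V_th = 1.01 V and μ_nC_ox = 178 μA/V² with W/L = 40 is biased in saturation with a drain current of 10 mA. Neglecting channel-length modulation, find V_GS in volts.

V_GS = 2.69 V

k_n = μ_nC_ox · (W/L) = 7.12 mA/V².
In saturation I_D = ½ k_n (V_GS − V_th)², so V_GS − V_th = √(2 I_D / k_n) = √(2 × 10 / 7.12) = 1.68 V.
V_GS = 1.01 + 1.68 = 2.69 V.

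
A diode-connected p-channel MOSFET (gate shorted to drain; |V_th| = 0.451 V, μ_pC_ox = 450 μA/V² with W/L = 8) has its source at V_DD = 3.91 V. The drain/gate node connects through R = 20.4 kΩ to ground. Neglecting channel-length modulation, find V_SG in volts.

With gate tied to drain, V_SG = V_SD ≥ V_SG − |V_th|, so the device is in saturation.
k_p = μ_pC_ox · (W/L) = 3.6 mA/V².
KCL at the drain: ½ k_p (V_SG − |V_th|)² = (V_DD − V_SG)/R.
Let x = V_SG − 0.451. Then 36.7 x² + x − 3.459 = 0, giving x = 0.294 V (positive root), so V_SG = 0.745 V.
I_D = (V_DD − V_SG)/R = (3.91 − 0.745) / 20.4 = 0.155 mA.

V_SG = 0.745 V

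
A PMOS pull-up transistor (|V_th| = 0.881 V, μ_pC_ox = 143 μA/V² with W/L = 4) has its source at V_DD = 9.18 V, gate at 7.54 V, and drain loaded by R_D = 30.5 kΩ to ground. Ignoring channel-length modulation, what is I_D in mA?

I_D = 0.165 mA

V_SG = V_DD − V_G = 9.18 − 7.54 = 1.64 V, so V_ov = 1.64 − 0.881 = 0.759 V.
k_p = μ_pC_ox · (W/L) = 0.572 mA/V².
Assume saturation: I_D = ½ k_p V_ov² = 0.5 × 0.572 × 0.759² = 0.165 mA, giving V_SD = V_DD − I_D R_D = 9.18 − 0.165 × 30.5 = 4.15 V.
V_SD = 4.15 V ≥ V_ov = 0.759 V, confirming saturation.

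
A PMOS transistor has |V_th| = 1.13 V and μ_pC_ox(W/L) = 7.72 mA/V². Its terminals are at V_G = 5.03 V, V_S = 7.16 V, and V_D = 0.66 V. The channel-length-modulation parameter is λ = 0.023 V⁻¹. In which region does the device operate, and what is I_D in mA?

V_SG = V_S − V_G = 7.16 − 5.03 = 2.13 V; V_SD = V_S − V_D = 7.16 − 0.66 = 6.5 V.
V_ov = V_SG − |V_th| = 2.13 − 1.13 = 1 V.
Since V_SD = 6.5 V ≥ V_ov = 1 V, the device is in saturation.
I_D = ½ k_p V_ov² (1 + λ V_SD) = 0.5 × 7.72 × 1² × (1 + 0.023 × 6.5) = 4.44 mA.

Saturation; I_D = 4.44 mA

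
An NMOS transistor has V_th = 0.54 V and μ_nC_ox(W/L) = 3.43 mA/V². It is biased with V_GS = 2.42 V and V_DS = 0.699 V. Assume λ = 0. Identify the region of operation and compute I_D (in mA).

V_ov = V_GS − V_th = 2.42 − 0.54 = 1.88 V.
Since V_DS = 0.699 V < V_ov = 1.88 V, the device is in the triode region.
I_D = k_n [V_ov · V_DS − ½ V_DS²] = 3.43 × [1.88 × 0.699 − 0.5 × 0.699²] = 3.67 mA.

Triode; I_D = 3.67 mA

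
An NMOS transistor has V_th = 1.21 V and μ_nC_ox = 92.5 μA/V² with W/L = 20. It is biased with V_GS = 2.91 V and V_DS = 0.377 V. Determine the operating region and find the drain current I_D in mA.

Triode; I_D = 1.05 mA

k_n = μ_nC_ox · (W/L) = 1.85 mA/V².
V_ov = V_GS − V_th = 2.91 − 1.21 = 1.7 V.
Since V_DS = 0.377 V < V_ov = 1.7 V, the device is in the triode region.
I_D = k_n [V_ov · V_DS − ½ V_DS²] = 1.85 × [1.7 × 0.377 − 0.5 × 0.377²] = 1.05 mA.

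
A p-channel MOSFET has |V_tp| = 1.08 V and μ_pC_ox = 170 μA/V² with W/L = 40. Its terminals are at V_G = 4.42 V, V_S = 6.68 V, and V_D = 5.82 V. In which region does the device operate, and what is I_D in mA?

V_SG = V_S − V_G = 6.68 − 4.42 = 2.26 V; V_SD = V_S − V_D = 6.68 − 5.82 = 0.86 V.
k_p = μ_pC_ox · (W/L) = 6.8 mA/V².
V_ov = V_SG − |V_tp| = 2.26 − 1.08 = 1.18 V.
Since V_SD = 0.86 V < V_ov = 1.18 V, the device is in the triode region.
I_D = k_p [V_ov · V_SD − ½ V_SD²] = 6.8 × [1.18 × 0.86 − 0.5 × 0.86²] = 4.39 mA.

Triode; I_D = 4.39 mA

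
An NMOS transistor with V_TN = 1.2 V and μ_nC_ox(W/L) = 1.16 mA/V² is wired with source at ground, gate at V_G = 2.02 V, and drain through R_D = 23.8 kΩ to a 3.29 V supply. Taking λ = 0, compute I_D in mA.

V_GS = V_G = 2.02 V, so V_ov = 2.02 − 1.2 = 0.82 V.
Assume saturation: I_D = ½ k_n V_ov² = 0.5 × 1.16 × 0.82² = 0.39 mA, giving V_DS = V_DD − I_D R_D = 3.29 − 0.39 × 23.8 = -5.99 V.
But -5.99 V < V_ov = 0.82 V, so the device is actually in triode.
In triode I_D = k_n[V_ov V_DS − ½ V_DS²] and I_D = (V_DD − V_DS)/R_D. Equating: 13.8 V_DS² − 23.64 V_DS + 3.29 = 0, giving V_DS = 0.153 V (the root below V_ov).
I_D = (3.29 − 0.153) / 23.8 = 0.132 mA.

I_D = 0.132 mA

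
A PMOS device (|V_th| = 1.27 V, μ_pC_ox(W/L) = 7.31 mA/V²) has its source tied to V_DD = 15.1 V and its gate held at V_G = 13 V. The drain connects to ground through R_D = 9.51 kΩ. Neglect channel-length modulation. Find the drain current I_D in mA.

V_SG = V_DD − V_G = 15.1 − 13 = 2.1 V, so V_ov = 2.1 − 1.27 = 0.83 V.
Assume saturation: I_D = ½ k_p V_ov² = 0.5 × 7.31 × 0.83² = 2.52 mA, giving V_SD = V_DD − I_D R_D = 15.1 − 2.52 × 9.51 = -8.85 V.
But -8.85 V < V_ov = 0.83 V, so the device is actually in triode.
In triode I_D = k_p[V_ov V_SD − ½ V_SD²] and I_D = (V_DD − V_SD)/R_D. Equating: 34.8 V_SD² − 58.7 V_SD + 15.1 = 0, giving V_SD = 0.317 V (the root below V_ov).
I_D = (15.1 − 0.317) / 9.51 = 1.55 mA.

I_D = 1.55 mA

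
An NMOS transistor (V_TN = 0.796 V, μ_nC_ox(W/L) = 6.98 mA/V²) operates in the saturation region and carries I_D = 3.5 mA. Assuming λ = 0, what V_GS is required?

V_GS = 1.80 V

In saturation I_D = ½ k_n (V_GS − V_TN)², so V_GS − V_TN = √(2 I_D / k_n) = √(2 × 3.5 / 6.98) = 1 V.
V_GS = 0.796 + 1 = 1.8 V.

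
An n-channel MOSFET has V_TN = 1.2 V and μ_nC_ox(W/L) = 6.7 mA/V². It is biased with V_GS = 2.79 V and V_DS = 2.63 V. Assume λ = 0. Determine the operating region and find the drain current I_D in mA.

V_ov = V_GS − V_TN = 2.79 − 1.2 = 1.59 V.
Since V_DS = 2.63 V ≥ V_ov = 1.59 V, the device is in saturation.
I_D = ½ k_n V_ov² = 0.5 × 6.7 × 1.59² = 8.47 mA.

Saturation; I_D = 8.47 mA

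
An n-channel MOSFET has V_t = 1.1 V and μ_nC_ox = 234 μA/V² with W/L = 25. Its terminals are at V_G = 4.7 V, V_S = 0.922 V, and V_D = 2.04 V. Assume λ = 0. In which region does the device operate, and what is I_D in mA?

Triode; I_D = 13.9 mA

V_GS = V_G − V_S = 4.7 − 0.922 = 3.78 V; V_DS = V_D − V_S = 2.04 − 0.922 = 1.12 V.
k_n = μ_nC_ox · (W/L) = 5.85 mA/V².
V_ov = V_GS − V_t = 3.78 − 1.1 = 2.68 V.
Since V_DS = 1.12 V < V_ov = 2.68 V, the device is in the triode region.
I_D = k_n [V_ov · V_DS − ½ V_DS²] = 5.85 × [2.68 × 1.12 − 0.5 × 1.12²] = 13.9 mA.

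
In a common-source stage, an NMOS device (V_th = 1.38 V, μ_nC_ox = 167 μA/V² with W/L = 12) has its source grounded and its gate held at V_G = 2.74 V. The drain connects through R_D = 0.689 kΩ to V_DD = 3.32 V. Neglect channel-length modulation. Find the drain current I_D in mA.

I_D = 1.85 mA

V_GS = V_G = 2.74 V, so V_ov = 2.74 − 1.38 = 1.36 V.
k_n = μ_nC_ox · (W/L) = 2.004 mA/V².
Assume saturation: I_D = ½ k_n V_ov² = 0.5 × 2.004 × 1.36² = 1.85 mA, giving V_DS = V_DD − I_D R_D = 3.32 − 1.85 × 0.689 = 2.04 V.
V_DS = 2.04 V ≥ V_ov = 1.36 V, confirming saturation.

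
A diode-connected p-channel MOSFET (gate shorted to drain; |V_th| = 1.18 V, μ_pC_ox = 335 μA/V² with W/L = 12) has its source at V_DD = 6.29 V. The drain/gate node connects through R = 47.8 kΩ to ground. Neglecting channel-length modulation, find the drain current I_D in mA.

I_D = 0.102 mA

With gate tied to drain, V_SG = V_SD ≥ V_SG − |V_th|, so the device is in saturation.
k_p = μ_pC_ox · (W/L) = 4.02 mA/V².
KCL at the drain: ½ k_p (V_SG − |V_th|)² = (V_DD − V_SG)/R.
Let x = V_SG − 1.18. Then 96.1 x² + x − 5.11 = 0, giving x = 0.225 V (positive root), so V_SG = 1.41 V.
I_D = (V_DD − V_SG)/R = (6.29 − 1.41) / 47.8 = 0.102 mA.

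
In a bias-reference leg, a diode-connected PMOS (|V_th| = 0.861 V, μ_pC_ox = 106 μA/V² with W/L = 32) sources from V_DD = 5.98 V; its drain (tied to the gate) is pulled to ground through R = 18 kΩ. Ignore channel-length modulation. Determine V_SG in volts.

V_SG = 1.25 V

With gate tied to drain, V_SG = V_SD ≥ V_SG − |V_th|, so the device is in saturation.
k_p = μ_pC_ox · (W/L) = 3.392 mA/V².
KCL at the drain: ½ k_p (V_SG − |V_th|)² = (V_DD − V_SG)/R.
Let x = V_SG − 0.861. Then 30.5 x² + x − 5.119 = 0, giving x = 0.393 V (positive root), so V_SG = 1.25 V.
I_D = (V_DD − V_SG)/R = (5.98 − 1.25) / 18 = 0.263 mA.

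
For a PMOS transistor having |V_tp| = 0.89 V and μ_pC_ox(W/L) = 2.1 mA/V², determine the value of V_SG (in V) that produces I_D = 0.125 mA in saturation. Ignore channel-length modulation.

In saturation I_D = ½ k_p (V_SG − |V_tp|)², so V_SG − |V_tp| = √(2 I_D / k_p) = √(2 × 0.125 / 2.1) = 0.345 V.
V_SG = 0.89 + 0.345 = 1.24 V.

V_SG = 1.24 V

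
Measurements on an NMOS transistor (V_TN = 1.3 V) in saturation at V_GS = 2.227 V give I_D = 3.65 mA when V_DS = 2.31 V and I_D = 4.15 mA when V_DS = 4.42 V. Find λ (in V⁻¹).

λ = 0.0764 V⁻¹

With V_GS fixed, I_D ∝ (1 + λ V_DS) in saturation, so I_D2/I_D1 = (1 + λ V_DS2)/(1 + λ V_DS1).
4.15/3.65 = 1.137 = (1 + 4.42 λ)/(1 + 2.31 λ).
Solving: λ (I_D1 V_DS2 − I_D2 V_DS1) = I_D2 − I_D1, so λ = (4.15 − 3.65) / (3.65 × 4.42 − 4.15 × 2.31) = 0.5 / 6.55 = 0.0764 V⁻¹.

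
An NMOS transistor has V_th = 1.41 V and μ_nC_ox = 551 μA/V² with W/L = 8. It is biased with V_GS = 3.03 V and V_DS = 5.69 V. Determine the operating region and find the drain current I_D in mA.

k_n = μ_nC_ox · (W/L) = 4.408 mA/V².
V_ov = V_GS − V_th = 3.03 − 1.41 = 1.62 V.
Since V_DS = 5.69 V ≥ V_ov = 1.62 V, the device is in saturation.
I_D = ½ k_n V_ov² = 0.5 × 4.408 × 1.62² = 5.78 mA.

Saturation; I_D = 5.78 mA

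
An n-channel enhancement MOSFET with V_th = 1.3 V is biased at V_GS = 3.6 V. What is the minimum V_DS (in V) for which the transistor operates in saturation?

The boundary between triode and saturation is V_DS = V_GS − V_th = V_ov.
V_ov = 3.6 − 1.3 = 2.3 V.

V_DS,sat = 2.30 V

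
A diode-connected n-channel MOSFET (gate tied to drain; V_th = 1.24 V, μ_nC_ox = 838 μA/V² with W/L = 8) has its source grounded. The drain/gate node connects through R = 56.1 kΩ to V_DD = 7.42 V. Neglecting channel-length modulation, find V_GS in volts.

V_GS = 1.42 V

With gate tied to drain, V_GS = V_DS ≥ V_GS − V_th, so the device is in saturation.
k_n = μ_nC_ox · (W/L) = 6.704 mA/V².
KCL at the drain: ½ k_n (V_GS − V_th)² = (V_DD − V_GS)/R.
Let x = V_GS − 1.24. Then 188 x² + x − 6.18 = 0, giving x = 0.179 V (positive root), so V_GS = 1.42 V.
I_D = (V_DD − V_GS)/R = (7.42 − 1.42) / 56.1 = 0.107 mA.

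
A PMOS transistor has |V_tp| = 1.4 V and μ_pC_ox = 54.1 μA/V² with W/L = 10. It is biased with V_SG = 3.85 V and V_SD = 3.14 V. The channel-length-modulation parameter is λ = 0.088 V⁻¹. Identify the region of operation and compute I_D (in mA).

k_p = μ_pC_ox · (W/L) = 0.541 mA/V².
V_ov = V_SG − |V_tp| = 3.85 − 1.4 = 2.45 V.
Since V_SD = 3.14 V ≥ V_ov = 2.45 V, the device is in saturation.
I_D = ½ k_p V_ov² (1 + λ V_SD) = 0.5 × 0.541 × 2.45² × (1 + 0.088 × 3.14) = 2.07 mA.

Saturation; I_D = 2.07 mA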